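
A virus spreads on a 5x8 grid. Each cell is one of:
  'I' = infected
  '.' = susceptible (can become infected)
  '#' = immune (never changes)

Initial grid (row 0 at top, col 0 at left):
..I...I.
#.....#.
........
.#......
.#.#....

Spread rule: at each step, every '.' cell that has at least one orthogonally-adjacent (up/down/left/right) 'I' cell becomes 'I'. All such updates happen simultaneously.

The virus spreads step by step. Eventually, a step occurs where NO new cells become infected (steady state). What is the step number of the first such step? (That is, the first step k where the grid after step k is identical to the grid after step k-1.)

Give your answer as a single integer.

Answer: 7

Derivation:
Step 0 (initial): 2 infected
Step 1: +5 new -> 7 infected
Step 2: +7 new -> 14 infected
Step 3: +6 new -> 20 infected
Step 4: +7 new -> 27 infected
Step 5: +5 new -> 32 infected
Step 6: +3 new -> 35 infected
Step 7: +0 new -> 35 infected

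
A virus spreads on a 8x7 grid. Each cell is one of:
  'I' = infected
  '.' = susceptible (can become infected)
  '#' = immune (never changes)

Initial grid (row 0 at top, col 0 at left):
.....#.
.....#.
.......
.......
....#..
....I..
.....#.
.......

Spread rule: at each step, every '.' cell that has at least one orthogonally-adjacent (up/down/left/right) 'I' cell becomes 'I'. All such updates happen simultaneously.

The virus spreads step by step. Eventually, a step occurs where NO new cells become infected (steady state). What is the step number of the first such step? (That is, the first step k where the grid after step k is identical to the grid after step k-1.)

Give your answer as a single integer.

Step 0 (initial): 1 infected
Step 1: +3 new -> 4 infected
Step 2: +6 new -> 10 infected
Step 3: +9 new -> 19 infected
Step 4: +10 new -> 29 infected
Step 5: +8 new -> 37 infected
Step 6: +7 new -> 44 infected
Step 7: +5 new -> 49 infected
Step 8: +2 new -> 51 infected
Step 9: +1 new -> 52 infected
Step 10: +0 new -> 52 infected

Answer: 10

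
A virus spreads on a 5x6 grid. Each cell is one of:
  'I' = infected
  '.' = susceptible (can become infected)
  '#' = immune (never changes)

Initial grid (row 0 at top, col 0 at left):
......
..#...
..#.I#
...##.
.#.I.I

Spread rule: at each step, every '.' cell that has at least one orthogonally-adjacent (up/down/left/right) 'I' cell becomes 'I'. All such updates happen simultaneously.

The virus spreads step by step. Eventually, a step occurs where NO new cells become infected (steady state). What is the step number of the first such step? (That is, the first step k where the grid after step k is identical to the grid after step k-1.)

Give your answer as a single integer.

Answer: 7

Derivation:
Step 0 (initial): 3 infected
Step 1: +5 new -> 8 infected
Step 2: +4 new -> 12 infected
Step 3: +3 new -> 15 infected
Step 4: +3 new -> 18 infected
Step 5: +4 new -> 22 infected
Step 6: +2 new -> 24 infected
Step 7: +0 new -> 24 infected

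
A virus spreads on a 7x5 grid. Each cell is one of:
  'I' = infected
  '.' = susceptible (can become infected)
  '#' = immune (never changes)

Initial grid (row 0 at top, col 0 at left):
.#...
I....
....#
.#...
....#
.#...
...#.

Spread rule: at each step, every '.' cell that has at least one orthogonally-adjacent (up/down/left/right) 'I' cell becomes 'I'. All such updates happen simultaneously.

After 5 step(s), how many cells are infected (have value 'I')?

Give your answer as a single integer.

Answer: 21

Derivation:
Step 0 (initial): 1 infected
Step 1: +3 new -> 4 infected
Step 2: +3 new -> 7 infected
Step 3: +4 new -> 11 infected
Step 4: +6 new -> 17 infected
Step 5: +4 new -> 21 infected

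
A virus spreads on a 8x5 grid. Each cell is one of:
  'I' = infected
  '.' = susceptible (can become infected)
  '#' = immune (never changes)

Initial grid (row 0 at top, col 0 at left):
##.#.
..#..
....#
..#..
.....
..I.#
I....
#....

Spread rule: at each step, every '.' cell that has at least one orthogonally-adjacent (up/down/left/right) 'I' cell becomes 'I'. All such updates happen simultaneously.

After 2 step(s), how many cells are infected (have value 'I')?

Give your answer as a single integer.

Step 0 (initial): 2 infected
Step 1: +6 new -> 8 infected
Step 2: +6 new -> 14 infected

Answer: 14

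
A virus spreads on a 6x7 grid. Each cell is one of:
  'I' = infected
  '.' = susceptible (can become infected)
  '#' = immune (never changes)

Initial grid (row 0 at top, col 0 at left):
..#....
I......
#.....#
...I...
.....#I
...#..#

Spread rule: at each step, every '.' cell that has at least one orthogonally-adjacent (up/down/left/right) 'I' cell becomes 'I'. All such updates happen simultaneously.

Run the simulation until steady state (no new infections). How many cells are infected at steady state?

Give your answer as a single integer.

Step 0 (initial): 3 infected
Step 1: +7 new -> 10 infected
Step 2: +10 new -> 20 infected
Step 3: +7 new -> 27 infected
Step 4: +5 new -> 32 infected
Step 5: +3 new -> 35 infected
Step 6: +1 new -> 36 infected
Step 7: +0 new -> 36 infected

Answer: 36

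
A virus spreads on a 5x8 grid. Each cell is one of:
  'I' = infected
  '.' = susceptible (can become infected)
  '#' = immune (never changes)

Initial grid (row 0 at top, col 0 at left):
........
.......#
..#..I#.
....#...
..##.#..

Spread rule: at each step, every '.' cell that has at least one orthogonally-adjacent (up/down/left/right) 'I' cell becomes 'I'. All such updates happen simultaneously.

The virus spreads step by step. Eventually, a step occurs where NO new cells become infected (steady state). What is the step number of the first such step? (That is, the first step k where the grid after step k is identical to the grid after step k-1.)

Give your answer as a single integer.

Step 0 (initial): 1 infected
Step 1: +3 new -> 4 infected
Step 2: +5 new -> 9 infected
Step 3: +6 new -> 15 infected
Step 4: +6 new -> 21 infected
Step 5: +3 new -> 24 infected
Step 6: +5 new -> 29 infected
Step 7: +3 new -> 32 infected
Step 8: +0 new -> 32 infected

Answer: 8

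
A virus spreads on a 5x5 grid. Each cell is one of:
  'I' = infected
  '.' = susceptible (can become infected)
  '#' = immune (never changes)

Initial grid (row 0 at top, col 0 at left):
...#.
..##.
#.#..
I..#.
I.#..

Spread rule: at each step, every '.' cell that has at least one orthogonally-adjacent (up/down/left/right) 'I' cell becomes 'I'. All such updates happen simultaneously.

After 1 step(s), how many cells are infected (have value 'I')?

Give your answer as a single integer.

Answer: 4

Derivation:
Step 0 (initial): 2 infected
Step 1: +2 new -> 4 infected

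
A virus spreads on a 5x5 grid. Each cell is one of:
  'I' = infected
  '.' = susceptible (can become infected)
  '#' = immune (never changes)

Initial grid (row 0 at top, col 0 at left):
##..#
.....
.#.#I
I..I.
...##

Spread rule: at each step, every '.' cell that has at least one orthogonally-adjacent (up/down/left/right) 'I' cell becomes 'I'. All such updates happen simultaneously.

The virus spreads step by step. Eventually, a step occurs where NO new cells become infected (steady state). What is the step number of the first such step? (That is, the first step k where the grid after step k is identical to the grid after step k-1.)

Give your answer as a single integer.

Step 0 (initial): 3 infected
Step 1: +6 new -> 9 infected
Step 2: +5 new -> 14 infected
Step 3: +3 new -> 17 infected
Step 4: +1 new -> 18 infected
Step 5: +0 new -> 18 infected

Answer: 5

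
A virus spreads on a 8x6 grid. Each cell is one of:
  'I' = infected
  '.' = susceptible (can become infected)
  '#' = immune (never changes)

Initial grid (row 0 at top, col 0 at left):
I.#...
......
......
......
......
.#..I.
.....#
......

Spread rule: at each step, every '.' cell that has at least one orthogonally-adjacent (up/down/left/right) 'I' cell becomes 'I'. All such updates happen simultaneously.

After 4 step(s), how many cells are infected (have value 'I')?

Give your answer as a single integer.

Answer: 37

Derivation:
Step 0 (initial): 2 infected
Step 1: +6 new -> 8 infected
Step 2: +8 new -> 16 infected
Step 3: +10 new -> 26 infected
Step 4: +11 new -> 37 infected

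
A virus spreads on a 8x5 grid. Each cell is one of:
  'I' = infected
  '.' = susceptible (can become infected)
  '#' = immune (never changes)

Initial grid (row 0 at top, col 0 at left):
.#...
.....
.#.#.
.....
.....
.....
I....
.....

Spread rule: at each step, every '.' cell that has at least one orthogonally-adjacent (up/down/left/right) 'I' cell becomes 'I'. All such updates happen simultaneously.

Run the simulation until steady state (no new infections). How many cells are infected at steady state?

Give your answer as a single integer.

Step 0 (initial): 1 infected
Step 1: +3 new -> 4 infected
Step 2: +4 new -> 8 infected
Step 3: +5 new -> 13 infected
Step 4: +6 new -> 19 infected
Step 5: +5 new -> 24 infected
Step 6: +5 new -> 29 infected
Step 7: +2 new -> 31 infected
Step 8: +3 new -> 34 infected
Step 9: +2 new -> 36 infected
Step 10: +1 new -> 37 infected
Step 11: +0 new -> 37 infected

Answer: 37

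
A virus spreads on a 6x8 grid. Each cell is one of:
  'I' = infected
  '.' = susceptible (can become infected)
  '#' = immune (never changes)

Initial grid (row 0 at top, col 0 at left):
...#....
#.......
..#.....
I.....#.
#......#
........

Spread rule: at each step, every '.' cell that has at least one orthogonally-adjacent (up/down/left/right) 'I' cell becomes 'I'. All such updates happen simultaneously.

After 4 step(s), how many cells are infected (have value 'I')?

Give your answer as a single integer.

Step 0 (initial): 1 infected
Step 1: +2 new -> 3 infected
Step 2: +3 new -> 6 infected
Step 3: +4 new -> 10 infected
Step 4: +7 new -> 17 infected

Answer: 17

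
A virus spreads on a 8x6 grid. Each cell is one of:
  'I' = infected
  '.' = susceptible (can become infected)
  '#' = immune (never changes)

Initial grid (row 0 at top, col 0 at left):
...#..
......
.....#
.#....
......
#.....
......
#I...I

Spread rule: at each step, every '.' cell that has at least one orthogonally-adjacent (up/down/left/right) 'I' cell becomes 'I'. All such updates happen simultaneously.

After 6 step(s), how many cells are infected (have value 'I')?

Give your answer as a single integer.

Answer: 30

Derivation:
Step 0 (initial): 2 infected
Step 1: +4 new -> 6 infected
Step 2: +6 new -> 12 infected
Step 3: +5 new -> 17 infected
Step 4: +5 new -> 22 infected
Step 5: +4 new -> 26 infected
Step 6: +4 new -> 30 infected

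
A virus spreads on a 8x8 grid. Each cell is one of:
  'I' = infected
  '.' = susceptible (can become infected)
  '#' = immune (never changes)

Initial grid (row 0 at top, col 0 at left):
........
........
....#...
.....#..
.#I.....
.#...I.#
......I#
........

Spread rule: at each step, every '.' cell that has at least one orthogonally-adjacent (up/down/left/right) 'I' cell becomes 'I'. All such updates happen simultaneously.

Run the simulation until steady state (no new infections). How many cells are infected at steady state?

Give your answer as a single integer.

Step 0 (initial): 3 infected
Step 1: +8 new -> 11 infected
Step 2: +10 new -> 21 infected
Step 3: +11 new -> 32 infected
Step 4: +10 new -> 42 infected
Step 5: +9 new -> 51 infected
Step 6: +5 new -> 56 infected
Step 7: +2 new -> 58 infected
Step 8: +0 new -> 58 infected

Answer: 58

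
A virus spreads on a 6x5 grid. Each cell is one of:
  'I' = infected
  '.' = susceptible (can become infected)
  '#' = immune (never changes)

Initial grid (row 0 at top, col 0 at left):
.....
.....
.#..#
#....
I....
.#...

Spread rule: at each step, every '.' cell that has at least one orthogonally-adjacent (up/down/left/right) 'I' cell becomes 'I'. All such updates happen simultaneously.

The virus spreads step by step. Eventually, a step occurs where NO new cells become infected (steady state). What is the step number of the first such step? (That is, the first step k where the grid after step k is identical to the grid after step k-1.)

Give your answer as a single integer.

Answer: 9

Derivation:
Step 0 (initial): 1 infected
Step 1: +2 new -> 3 infected
Step 2: +2 new -> 5 infected
Step 3: +3 new -> 8 infected
Step 4: +4 new -> 12 infected
Step 5: +4 new -> 16 infected
Step 6: +3 new -> 19 infected
Step 7: +4 new -> 23 infected
Step 8: +3 new -> 26 infected
Step 9: +0 new -> 26 infected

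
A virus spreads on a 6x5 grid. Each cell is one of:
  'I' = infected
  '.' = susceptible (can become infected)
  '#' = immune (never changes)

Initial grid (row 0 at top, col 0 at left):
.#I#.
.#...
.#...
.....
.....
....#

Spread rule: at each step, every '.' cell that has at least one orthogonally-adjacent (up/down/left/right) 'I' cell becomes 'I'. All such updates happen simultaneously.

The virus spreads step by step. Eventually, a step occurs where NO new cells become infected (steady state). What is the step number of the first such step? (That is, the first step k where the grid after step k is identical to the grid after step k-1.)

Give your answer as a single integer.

Answer: 9

Derivation:
Step 0 (initial): 1 infected
Step 1: +1 new -> 2 infected
Step 2: +2 new -> 4 infected
Step 3: +3 new -> 7 infected
Step 4: +5 new -> 12 infected
Step 5: +5 new -> 17 infected
Step 6: +5 new -> 22 infected
Step 7: +2 new -> 24 infected
Step 8: +1 new -> 25 infected
Step 9: +0 new -> 25 infected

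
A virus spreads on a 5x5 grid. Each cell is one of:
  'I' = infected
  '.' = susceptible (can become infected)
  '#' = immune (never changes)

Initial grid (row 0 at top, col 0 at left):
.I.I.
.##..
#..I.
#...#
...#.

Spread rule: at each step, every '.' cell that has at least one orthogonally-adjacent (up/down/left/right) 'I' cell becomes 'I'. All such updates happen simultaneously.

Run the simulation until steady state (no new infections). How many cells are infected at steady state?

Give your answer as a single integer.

Step 0 (initial): 3 infected
Step 1: +7 new -> 10 infected
Step 2: +4 new -> 14 infected
Step 3: +2 new -> 16 infected
Step 4: +1 new -> 17 infected
Step 5: +1 new -> 18 infected
Step 6: +0 new -> 18 infected

Answer: 18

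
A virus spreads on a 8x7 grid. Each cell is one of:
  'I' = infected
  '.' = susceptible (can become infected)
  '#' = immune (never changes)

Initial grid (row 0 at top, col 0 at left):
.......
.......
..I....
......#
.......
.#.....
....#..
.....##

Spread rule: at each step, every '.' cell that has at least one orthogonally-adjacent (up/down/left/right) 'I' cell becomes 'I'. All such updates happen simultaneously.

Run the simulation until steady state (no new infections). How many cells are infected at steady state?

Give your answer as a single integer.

Answer: 51

Derivation:
Step 0 (initial): 1 infected
Step 1: +4 new -> 5 infected
Step 2: +8 new -> 13 infected
Step 3: +10 new -> 23 infected
Step 4: +9 new -> 32 infected
Step 5: +8 new -> 40 infected
Step 6: +6 new -> 46 infected
Step 7: +4 new -> 50 infected
Step 8: +1 new -> 51 infected
Step 9: +0 new -> 51 infected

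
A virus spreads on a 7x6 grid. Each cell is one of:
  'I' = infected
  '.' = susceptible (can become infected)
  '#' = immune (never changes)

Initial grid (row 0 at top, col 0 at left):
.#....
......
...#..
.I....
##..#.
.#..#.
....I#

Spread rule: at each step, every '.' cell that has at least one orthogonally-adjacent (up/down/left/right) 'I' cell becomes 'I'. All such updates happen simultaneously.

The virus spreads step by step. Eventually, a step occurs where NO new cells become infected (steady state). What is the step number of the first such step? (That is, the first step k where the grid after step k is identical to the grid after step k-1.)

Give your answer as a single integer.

Step 0 (initial): 2 infected
Step 1: +4 new -> 6 infected
Step 2: +7 new -> 13 infected
Step 3: +6 new -> 19 infected
Step 4: +6 new -> 25 infected
Step 5: +5 new -> 30 infected
Step 6: +3 new -> 33 infected
Step 7: +1 new -> 34 infected
Step 8: +0 new -> 34 infected

Answer: 8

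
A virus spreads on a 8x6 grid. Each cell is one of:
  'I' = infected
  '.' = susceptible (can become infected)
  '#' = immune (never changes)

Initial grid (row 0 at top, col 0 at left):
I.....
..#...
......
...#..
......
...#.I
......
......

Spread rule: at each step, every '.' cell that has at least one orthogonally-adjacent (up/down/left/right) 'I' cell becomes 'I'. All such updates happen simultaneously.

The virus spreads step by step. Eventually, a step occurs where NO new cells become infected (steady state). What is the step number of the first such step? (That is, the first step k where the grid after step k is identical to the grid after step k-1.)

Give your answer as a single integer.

Step 0 (initial): 2 infected
Step 1: +5 new -> 7 infected
Step 2: +7 new -> 14 infected
Step 3: +8 new -> 22 infected
Step 4: +10 new -> 32 infected
Step 5: +9 new -> 41 infected
Step 6: +3 new -> 44 infected
Step 7: +1 new -> 45 infected
Step 8: +0 new -> 45 infected

Answer: 8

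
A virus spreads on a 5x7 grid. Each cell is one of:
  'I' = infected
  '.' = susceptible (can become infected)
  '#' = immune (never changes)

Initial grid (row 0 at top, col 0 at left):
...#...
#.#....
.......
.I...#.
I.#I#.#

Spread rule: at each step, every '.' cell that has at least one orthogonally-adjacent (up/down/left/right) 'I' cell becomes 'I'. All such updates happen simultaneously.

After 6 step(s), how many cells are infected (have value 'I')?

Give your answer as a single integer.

Answer: 26

Derivation:
Step 0 (initial): 3 infected
Step 1: +5 new -> 8 infected
Step 2: +5 new -> 13 infected
Step 3: +3 new -> 16 infected
Step 4: +4 new -> 20 infected
Step 5: +3 new -> 23 infected
Step 6: +3 new -> 26 infected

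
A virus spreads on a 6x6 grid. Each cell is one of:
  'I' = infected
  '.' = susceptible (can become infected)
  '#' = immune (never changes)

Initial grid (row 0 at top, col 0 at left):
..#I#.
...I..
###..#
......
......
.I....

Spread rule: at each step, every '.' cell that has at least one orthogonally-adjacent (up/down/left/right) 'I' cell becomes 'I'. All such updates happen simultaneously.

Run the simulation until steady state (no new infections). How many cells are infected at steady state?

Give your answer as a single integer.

Step 0 (initial): 3 infected
Step 1: +6 new -> 9 infected
Step 2: +8 new -> 17 infected
Step 3: +8 new -> 25 infected
Step 4: +4 new -> 29 infected
Step 5: +1 new -> 30 infected
Step 6: +0 new -> 30 infected

Answer: 30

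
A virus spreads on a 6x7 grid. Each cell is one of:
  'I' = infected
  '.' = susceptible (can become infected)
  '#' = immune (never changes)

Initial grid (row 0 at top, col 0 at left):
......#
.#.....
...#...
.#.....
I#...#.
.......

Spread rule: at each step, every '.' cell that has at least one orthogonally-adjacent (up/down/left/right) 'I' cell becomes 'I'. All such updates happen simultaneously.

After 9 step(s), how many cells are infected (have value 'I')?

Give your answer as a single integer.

Answer: 35

Derivation:
Step 0 (initial): 1 infected
Step 1: +2 new -> 3 infected
Step 2: +2 new -> 5 infected
Step 3: +3 new -> 8 infected
Step 4: +4 new -> 12 infected
Step 5: +5 new -> 17 infected
Step 6: +5 new -> 22 infected
Step 7: +4 new -> 26 infected
Step 8: +5 new -> 31 infected
Step 9: +4 new -> 35 infected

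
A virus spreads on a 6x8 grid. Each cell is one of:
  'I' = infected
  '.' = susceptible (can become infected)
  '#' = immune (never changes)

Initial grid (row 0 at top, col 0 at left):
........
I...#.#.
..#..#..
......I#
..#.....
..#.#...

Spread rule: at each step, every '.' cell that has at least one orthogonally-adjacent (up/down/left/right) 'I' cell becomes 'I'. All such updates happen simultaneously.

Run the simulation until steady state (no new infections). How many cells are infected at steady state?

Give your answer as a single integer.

Step 0 (initial): 2 infected
Step 1: +6 new -> 8 infected
Step 2: +9 new -> 17 infected
Step 3: +10 new -> 27 infected
Step 4: +7 new -> 34 infected
Step 5: +4 new -> 38 infected
Step 6: +1 new -> 39 infected
Step 7: +1 new -> 40 infected
Step 8: +0 new -> 40 infected

Answer: 40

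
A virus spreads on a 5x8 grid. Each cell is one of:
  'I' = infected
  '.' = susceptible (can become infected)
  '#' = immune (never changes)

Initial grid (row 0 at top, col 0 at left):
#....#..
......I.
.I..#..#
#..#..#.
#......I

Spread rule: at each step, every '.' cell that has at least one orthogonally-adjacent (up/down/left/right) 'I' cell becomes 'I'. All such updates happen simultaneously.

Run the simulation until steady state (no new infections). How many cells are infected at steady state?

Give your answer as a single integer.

Answer: 32

Derivation:
Step 0 (initial): 3 infected
Step 1: +10 new -> 13 infected
Step 2: +10 new -> 23 infected
Step 3: +6 new -> 29 infected
Step 4: +3 new -> 32 infected
Step 5: +0 new -> 32 infected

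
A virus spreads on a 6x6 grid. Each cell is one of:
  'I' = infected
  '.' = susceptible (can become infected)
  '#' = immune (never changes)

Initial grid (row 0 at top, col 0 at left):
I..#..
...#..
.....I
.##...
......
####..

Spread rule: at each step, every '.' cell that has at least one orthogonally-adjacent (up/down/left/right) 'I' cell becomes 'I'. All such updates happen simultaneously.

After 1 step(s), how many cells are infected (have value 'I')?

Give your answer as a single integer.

Step 0 (initial): 2 infected
Step 1: +5 new -> 7 infected

Answer: 7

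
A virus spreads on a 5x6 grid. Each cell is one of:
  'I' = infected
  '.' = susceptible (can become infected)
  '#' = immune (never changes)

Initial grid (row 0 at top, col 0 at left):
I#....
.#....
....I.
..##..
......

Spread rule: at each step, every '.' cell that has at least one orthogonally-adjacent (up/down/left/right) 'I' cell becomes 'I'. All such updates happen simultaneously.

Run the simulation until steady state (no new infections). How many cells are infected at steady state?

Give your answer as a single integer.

Answer: 26

Derivation:
Step 0 (initial): 2 infected
Step 1: +5 new -> 7 infected
Step 2: +7 new -> 14 infected
Step 3: +7 new -> 21 infected
Step 4: +4 new -> 25 infected
Step 5: +1 new -> 26 infected
Step 6: +0 new -> 26 infected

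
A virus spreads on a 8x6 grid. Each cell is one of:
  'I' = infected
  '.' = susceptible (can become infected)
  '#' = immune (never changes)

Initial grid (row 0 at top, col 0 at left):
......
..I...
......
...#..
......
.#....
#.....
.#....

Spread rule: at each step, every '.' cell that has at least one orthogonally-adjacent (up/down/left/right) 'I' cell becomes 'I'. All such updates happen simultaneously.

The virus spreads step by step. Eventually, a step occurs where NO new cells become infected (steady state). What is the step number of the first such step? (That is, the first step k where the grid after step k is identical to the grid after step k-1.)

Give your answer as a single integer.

Answer: 10

Derivation:
Step 0 (initial): 1 infected
Step 1: +4 new -> 5 infected
Step 2: +7 new -> 12 infected
Step 3: +7 new -> 19 infected
Step 4: +7 new -> 26 infected
Step 5: +5 new -> 31 infected
Step 6: +6 new -> 37 infected
Step 7: +3 new -> 40 infected
Step 8: +2 new -> 42 infected
Step 9: +1 new -> 43 infected
Step 10: +0 new -> 43 infected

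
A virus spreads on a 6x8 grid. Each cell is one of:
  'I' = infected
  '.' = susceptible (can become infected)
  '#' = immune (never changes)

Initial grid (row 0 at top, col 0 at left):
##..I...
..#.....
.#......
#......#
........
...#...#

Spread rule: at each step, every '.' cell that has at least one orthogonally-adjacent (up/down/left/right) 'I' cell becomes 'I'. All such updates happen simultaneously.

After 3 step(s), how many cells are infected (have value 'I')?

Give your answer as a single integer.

Answer: 14

Derivation:
Step 0 (initial): 1 infected
Step 1: +3 new -> 4 infected
Step 2: +5 new -> 9 infected
Step 3: +5 new -> 14 infected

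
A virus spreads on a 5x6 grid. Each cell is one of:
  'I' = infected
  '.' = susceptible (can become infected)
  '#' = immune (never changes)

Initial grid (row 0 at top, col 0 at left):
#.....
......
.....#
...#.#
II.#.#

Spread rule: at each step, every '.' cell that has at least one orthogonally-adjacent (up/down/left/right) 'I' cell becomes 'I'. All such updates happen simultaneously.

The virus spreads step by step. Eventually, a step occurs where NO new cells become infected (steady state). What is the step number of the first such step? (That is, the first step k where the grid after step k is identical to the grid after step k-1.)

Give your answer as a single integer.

Step 0 (initial): 2 infected
Step 1: +3 new -> 5 infected
Step 2: +3 new -> 8 infected
Step 3: +3 new -> 11 infected
Step 4: +3 new -> 14 infected
Step 5: +3 new -> 17 infected
Step 6: +3 new -> 20 infected
Step 7: +3 new -> 23 infected
Step 8: +1 new -> 24 infected
Step 9: +0 new -> 24 infected

Answer: 9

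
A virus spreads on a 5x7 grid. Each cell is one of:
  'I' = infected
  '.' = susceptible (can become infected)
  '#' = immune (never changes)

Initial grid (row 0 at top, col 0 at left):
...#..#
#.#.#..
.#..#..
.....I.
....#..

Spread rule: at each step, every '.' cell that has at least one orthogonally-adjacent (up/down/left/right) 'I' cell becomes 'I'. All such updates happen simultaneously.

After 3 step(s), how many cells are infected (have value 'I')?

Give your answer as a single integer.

Answer: 14

Derivation:
Step 0 (initial): 1 infected
Step 1: +4 new -> 5 infected
Step 2: +4 new -> 9 infected
Step 3: +5 new -> 14 infected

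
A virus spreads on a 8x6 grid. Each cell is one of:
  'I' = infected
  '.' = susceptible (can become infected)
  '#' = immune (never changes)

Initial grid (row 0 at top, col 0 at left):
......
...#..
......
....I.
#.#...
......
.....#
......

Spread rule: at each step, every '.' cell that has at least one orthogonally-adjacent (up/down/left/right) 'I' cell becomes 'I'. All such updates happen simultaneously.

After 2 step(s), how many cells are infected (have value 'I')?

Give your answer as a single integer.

Answer: 12

Derivation:
Step 0 (initial): 1 infected
Step 1: +4 new -> 5 infected
Step 2: +7 new -> 12 infected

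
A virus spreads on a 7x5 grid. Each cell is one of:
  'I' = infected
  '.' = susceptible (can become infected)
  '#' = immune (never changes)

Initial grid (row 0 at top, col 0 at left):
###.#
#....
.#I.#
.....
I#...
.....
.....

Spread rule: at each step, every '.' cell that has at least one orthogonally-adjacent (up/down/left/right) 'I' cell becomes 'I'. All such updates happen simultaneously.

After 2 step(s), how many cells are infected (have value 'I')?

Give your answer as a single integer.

Step 0 (initial): 2 infected
Step 1: +5 new -> 7 infected
Step 2: +8 new -> 15 infected

Answer: 15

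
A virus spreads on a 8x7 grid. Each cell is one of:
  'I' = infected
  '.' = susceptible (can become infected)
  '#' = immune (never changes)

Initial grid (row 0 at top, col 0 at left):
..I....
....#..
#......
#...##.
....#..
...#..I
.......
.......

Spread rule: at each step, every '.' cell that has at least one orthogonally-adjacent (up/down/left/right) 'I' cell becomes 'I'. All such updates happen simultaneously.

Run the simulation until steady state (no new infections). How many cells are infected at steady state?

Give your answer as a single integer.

Step 0 (initial): 2 infected
Step 1: +6 new -> 8 infected
Step 2: +10 new -> 18 infected
Step 3: +8 new -> 26 infected
Step 4: +10 new -> 36 infected
Step 5: +5 new -> 41 infected
Step 6: +4 new -> 45 infected
Step 7: +3 new -> 48 infected
Step 8: +1 new -> 49 infected
Step 9: +0 new -> 49 infected

Answer: 49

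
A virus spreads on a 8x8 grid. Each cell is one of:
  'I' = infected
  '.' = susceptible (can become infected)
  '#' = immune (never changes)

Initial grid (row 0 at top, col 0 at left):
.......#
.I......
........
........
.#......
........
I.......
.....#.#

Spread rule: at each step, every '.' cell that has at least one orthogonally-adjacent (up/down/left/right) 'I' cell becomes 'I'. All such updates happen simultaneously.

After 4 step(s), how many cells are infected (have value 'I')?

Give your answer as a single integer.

Step 0 (initial): 2 infected
Step 1: +7 new -> 9 infected
Step 2: +10 new -> 19 infected
Step 3: +8 new -> 27 infected
Step 4: +8 new -> 35 infected

Answer: 35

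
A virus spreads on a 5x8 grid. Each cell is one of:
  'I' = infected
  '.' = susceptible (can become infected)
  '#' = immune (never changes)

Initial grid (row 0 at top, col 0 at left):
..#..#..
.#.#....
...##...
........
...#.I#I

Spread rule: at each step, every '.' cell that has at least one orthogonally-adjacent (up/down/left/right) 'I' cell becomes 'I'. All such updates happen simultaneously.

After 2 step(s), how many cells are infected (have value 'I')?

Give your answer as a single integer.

Answer: 9

Derivation:
Step 0 (initial): 2 infected
Step 1: +3 new -> 5 infected
Step 2: +4 new -> 9 infected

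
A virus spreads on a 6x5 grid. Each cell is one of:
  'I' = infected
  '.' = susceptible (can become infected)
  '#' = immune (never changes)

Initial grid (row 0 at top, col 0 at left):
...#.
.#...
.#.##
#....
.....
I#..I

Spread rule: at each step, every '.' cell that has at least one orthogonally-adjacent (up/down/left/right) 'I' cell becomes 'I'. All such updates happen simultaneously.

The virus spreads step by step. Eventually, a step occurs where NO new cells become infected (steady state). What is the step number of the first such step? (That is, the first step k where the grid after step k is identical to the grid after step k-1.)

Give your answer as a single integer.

Step 0 (initial): 2 infected
Step 1: +3 new -> 5 infected
Step 2: +4 new -> 9 infected
Step 3: +3 new -> 12 infected
Step 4: +1 new -> 13 infected
Step 5: +1 new -> 14 infected
Step 6: +1 new -> 15 infected
Step 7: +2 new -> 17 infected
Step 8: +2 new -> 19 infected
Step 9: +2 new -> 21 infected
Step 10: +1 new -> 22 infected
Step 11: +1 new -> 23 infected
Step 12: +0 new -> 23 infected

Answer: 12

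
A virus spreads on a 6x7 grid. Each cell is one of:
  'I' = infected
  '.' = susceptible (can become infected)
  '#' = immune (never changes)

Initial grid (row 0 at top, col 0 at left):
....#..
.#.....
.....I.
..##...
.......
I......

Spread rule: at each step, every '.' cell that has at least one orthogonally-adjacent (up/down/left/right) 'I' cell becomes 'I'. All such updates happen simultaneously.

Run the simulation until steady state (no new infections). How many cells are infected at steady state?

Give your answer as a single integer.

Step 0 (initial): 2 infected
Step 1: +6 new -> 8 infected
Step 2: +10 new -> 18 infected
Step 3: +10 new -> 28 infected
Step 4: +7 new -> 35 infected
Step 5: +2 new -> 37 infected
Step 6: +1 new -> 38 infected
Step 7: +0 new -> 38 infected

Answer: 38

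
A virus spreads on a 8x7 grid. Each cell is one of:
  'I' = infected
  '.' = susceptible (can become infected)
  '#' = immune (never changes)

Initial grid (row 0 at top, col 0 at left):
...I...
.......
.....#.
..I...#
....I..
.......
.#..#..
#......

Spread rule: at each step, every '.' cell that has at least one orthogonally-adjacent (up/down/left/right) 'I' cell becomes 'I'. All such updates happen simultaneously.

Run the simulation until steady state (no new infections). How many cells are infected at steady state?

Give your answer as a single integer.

Step 0 (initial): 3 infected
Step 1: +11 new -> 14 infected
Step 2: +14 new -> 28 infected
Step 3: +11 new -> 39 infected
Step 4: +7 new -> 46 infected
Step 5: +5 new -> 51 infected
Step 6: +0 new -> 51 infected

Answer: 51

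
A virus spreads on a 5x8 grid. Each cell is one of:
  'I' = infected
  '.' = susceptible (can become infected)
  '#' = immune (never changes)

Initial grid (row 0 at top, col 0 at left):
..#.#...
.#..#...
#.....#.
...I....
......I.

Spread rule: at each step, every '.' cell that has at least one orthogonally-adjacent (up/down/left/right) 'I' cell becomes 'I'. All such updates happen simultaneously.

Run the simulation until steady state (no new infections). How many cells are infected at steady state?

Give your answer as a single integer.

Answer: 31

Derivation:
Step 0 (initial): 2 infected
Step 1: +7 new -> 9 infected
Step 2: +8 new -> 17 infected
Step 3: +7 new -> 24 infected
Step 4: +3 new -> 27 infected
Step 5: +3 new -> 30 infected
Step 6: +1 new -> 31 infected
Step 7: +0 new -> 31 infected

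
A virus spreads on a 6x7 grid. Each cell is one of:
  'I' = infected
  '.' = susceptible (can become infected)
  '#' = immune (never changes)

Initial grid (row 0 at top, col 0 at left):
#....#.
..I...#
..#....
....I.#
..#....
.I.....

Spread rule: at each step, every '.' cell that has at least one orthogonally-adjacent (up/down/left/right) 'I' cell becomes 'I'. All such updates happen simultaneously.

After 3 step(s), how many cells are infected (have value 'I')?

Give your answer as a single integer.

Step 0 (initial): 3 infected
Step 1: +10 new -> 13 infected
Step 2: +14 new -> 27 infected
Step 3: +7 new -> 34 infected

Answer: 34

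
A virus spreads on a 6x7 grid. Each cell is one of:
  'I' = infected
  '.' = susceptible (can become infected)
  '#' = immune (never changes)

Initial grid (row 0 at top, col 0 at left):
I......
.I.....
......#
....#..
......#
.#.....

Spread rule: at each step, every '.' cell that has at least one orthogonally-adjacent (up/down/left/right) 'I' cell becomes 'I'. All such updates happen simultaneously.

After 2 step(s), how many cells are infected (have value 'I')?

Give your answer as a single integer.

Answer: 11

Derivation:
Step 0 (initial): 2 infected
Step 1: +4 new -> 6 infected
Step 2: +5 new -> 11 infected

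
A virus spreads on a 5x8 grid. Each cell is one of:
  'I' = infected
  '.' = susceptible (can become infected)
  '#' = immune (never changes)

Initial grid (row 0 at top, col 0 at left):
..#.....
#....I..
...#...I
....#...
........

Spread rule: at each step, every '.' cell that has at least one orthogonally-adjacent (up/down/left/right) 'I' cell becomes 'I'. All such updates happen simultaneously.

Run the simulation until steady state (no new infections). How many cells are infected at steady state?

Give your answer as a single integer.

Step 0 (initial): 2 infected
Step 1: +7 new -> 9 infected
Step 2: +8 new -> 17 infected
Step 3: +4 new -> 21 infected
Step 4: +3 new -> 24 infected
Step 5: +4 new -> 28 infected
Step 6: +5 new -> 33 infected
Step 7: +2 new -> 35 infected
Step 8: +1 new -> 36 infected
Step 9: +0 new -> 36 infected

Answer: 36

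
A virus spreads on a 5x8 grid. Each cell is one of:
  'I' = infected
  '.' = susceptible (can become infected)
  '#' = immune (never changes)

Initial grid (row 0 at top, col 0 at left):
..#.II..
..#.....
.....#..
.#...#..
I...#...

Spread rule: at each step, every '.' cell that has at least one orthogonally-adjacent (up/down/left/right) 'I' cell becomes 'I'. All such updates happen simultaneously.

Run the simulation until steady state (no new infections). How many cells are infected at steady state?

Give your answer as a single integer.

Answer: 34

Derivation:
Step 0 (initial): 3 infected
Step 1: +6 new -> 9 infected
Step 2: +6 new -> 15 infected
Step 3: +8 new -> 23 infected
Step 4: +6 new -> 29 infected
Step 5: +3 new -> 32 infected
Step 6: +2 new -> 34 infected
Step 7: +0 new -> 34 infected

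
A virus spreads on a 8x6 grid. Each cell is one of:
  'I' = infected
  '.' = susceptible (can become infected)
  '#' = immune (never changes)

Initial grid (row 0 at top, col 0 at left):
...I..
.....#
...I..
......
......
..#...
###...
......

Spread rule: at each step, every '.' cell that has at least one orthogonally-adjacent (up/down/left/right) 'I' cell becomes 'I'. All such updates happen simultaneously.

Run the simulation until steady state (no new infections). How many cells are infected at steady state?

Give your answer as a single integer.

Step 0 (initial): 2 infected
Step 1: +6 new -> 8 infected
Step 2: +9 new -> 17 infected
Step 3: +8 new -> 25 infected
Step 4: +6 new -> 31 infected
Step 5: +5 new -> 36 infected
Step 6: +4 new -> 40 infected
Step 7: +2 new -> 42 infected
Step 8: +1 new -> 43 infected
Step 9: +0 new -> 43 infected

Answer: 43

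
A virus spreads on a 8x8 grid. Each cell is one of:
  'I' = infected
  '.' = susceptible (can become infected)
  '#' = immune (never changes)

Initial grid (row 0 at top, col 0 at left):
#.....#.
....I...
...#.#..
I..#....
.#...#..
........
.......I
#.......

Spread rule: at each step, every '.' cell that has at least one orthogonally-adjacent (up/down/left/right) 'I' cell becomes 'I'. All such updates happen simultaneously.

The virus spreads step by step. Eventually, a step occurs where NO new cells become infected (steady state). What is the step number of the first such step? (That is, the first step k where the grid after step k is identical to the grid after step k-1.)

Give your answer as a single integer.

Step 0 (initial): 3 infected
Step 1: +10 new -> 13 infected
Step 2: +13 new -> 26 infected
Step 3: +15 new -> 41 infected
Step 4: +10 new -> 51 infected
Step 5: +4 new -> 55 infected
Step 6: +1 new -> 56 infected
Step 7: +0 new -> 56 infected

Answer: 7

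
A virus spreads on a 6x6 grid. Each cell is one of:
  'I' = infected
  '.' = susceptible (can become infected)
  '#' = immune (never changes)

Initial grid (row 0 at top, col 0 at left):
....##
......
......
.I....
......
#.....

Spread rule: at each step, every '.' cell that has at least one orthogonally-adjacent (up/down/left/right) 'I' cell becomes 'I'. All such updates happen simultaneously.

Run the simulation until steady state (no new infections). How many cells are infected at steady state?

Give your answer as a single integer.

Answer: 33

Derivation:
Step 0 (initial): 1 infected
Step 1: +4 new -> 5 infected
Step 2: +7 new -> 12 infected
Step 3: +7 new -> 19 infected
Step 4: +7 new -> 26 infected
Step 5: +5 new -> 31 infected
Step 6: +2 new -> 33 infected
Step 7: +0 new -> 33 infected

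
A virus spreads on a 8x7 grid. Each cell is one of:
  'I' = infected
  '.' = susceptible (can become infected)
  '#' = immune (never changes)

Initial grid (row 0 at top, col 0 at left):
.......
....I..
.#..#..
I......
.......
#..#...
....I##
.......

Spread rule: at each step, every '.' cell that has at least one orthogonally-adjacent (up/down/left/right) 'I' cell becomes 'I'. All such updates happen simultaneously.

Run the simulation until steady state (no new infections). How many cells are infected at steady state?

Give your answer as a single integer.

Answer: 50

Derivation:
Step 0 (initial): 3 infected
Step 1: +9 new -> 12 infected
Step 2: +14 new -> 26 infected
Step 3: +18 new -> 44 infected
Step 4: +5 new -> 49 infected
Step 5: +1 new -> 50 infected
Step 6: +0 new -> 50 infected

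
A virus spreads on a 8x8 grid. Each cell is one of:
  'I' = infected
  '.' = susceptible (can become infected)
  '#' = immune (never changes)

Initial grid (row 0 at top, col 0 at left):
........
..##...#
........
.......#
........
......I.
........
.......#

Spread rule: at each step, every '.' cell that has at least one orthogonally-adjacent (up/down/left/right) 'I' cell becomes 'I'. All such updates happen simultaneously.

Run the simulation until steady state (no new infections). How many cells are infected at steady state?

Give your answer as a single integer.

Answer: 59

Derivation:
Step 0 (initial): 1 infected
Step 1: +4 new -> 5 infected
Step 2: +7 new -> 12 infected
Step 3: +6 new -> 18 infected
Step 4: +8 new -> 26 infected
Step 5: +8 new -> 34 infected
Step 6: +9 new -> 43 infected
Step 7: +6 new -> 49 infected
Step 8: +4 new -> 53 infected
Step 9: +3 new -> 56 infected
Step 10: +2 new -> 58 infected
Step 11: +1 new -> 59 infected
Step 12: +0 new -> 59 infected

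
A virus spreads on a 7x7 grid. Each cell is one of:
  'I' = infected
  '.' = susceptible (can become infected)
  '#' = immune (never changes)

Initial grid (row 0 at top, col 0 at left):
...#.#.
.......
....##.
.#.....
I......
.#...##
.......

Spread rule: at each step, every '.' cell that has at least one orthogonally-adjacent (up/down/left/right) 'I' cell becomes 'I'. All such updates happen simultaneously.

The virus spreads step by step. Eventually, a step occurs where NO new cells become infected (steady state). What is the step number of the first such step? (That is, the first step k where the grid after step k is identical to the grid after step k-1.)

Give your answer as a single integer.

Step 0 (initial): 1 infected
Step 1: +3 new -> 4 infected
Step 2: +3 new -> 7 infected
Step 3: +6 new -> 13 infected
Step 4: +7 new -> 20 infected
Step 5: +7 new -> 27 infected
Step 6: +5 new -> 32 infected
Step 7: +3 new -> 35 infected
Step 8: +4 new -> 39 infected
Step 9: +1 new -> 40 infected
Step 10: +1 new -> 41 infected
Step 11: +0 new -> 41 infected

Answer: 11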